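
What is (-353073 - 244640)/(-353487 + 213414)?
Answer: 597713/140073 ≈ 4.2672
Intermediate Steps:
(-353073 - 244640)/(-353487 + 213414) = -597713/(-140073) = -597713*(-1/140073) = 597713/140073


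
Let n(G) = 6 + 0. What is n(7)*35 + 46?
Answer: 256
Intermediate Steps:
n(G) = 6
n(7)*35 + 46 = 6*35 + 46 = 210 + 46 = 256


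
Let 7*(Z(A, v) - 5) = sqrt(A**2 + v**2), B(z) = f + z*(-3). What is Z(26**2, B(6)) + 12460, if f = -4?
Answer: 12465 + 2*sqrt(114365)/7 ≈ 12562.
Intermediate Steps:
B(z) = -4 - 3*z (B(z) = -4 + z*(-3) = -4 - 3*z)
Z(A, v) = 5 + sqrt(A**2 + v**2)/7
Z(26**2, B(6)) + 12460 = (5 + sqrt((26**2)**2 + (-4 - 3*6)**2)/7) + 12460 = (5 + sqrt(676**2 + (-4 - 18)**2)/7) + 12460 = (5 + sqrt(456976 + (-22)**2)/7) + 12460 = (5 + sqrt(456976 + 484)/7) + 12460 = (5 + sqrt(457460)/7) + 12460 = (5 + (2*sqrt(114365))/7) + 12460 = (5 + 2*sqrt(114365)/7) + 12460 = 12465 + 2*sqrt(114365)/7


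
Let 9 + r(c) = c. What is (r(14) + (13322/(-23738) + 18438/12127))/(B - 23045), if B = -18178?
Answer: -857739490/5933447468949 ≈ -0.00014456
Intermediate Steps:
r(c) = -9 + c
(r(14) + (13322/(-23738) + 18438/12127))/(B - 23045) = ((-9 + 14) + (13322/(-23738) + 18438/12127))/(-18178 - 23045) = (5 + (13322*(-1/23738) + 18438*(1/12127)))/(-41223) = (5 + (-6661/11869 + 18438/12127))*(-1/41223) = (5 + 138062675/143935363)*(-1/41223) = (857739490/143935363)*(-1/41223) = -857739490/5933447468949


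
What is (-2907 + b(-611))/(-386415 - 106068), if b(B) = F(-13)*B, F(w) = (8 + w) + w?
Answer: -2697/164161 ≈ -0.016429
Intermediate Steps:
F(w) = 8 + 2*w
b(B) = -18*B (b(B) = (8 + 2*(-13))*B = (8 - 26)*B = -18*B)
(-2907 + b(-611))/(-386415 - 106068) = (-2907 - 18*(-611))/(-386415 - 106068) = (-2907 + 10998)/(-492483) = 8091*(-1/492483) = -2697/164161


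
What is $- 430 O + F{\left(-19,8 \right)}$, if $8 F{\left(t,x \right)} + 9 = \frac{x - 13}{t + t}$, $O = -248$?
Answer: $\frac{32418223}{304} \approx 1.0664 \cdot 10^{5}$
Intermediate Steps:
$F{\left(t,x \right)} = - \frac{9}{8} + \frac{-13 + x}{16 t}$ ($F{\left(t,x \right)} = - \frac{9}{8} + \frac{\left(x - 13\right) \frac{1}{t + t}}{8} = - \frac{9}{8} + \frac{\left(-13 + x\right) \frac{1}{2 t}}{8} = - \frac{9}{8} + \frac{\frac{1}{2} \frac{1}{t} \left(-13 + x\right)}{8} = - \frac{9}{8} + \frac{-13 + x}{16 t}$)
$- 430 O + F{\left(-19,8 \right)} = \left(-430\right) \left(-248\right) + \frac{-13 + 8 - -342}{16 \left(-19\right)} = 106640 + \frac{1}{16} \left(- \frac{1}{19}\right) \left(-13 + 8 + 342\right) = 106640 + \frac{1}{16} \left(- \frac{1}{19}\right) 337 = 106640 - \frac{337}{304} = \frac{32418223}{304}$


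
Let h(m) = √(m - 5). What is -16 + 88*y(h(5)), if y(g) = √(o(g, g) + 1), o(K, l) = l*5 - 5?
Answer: -16 + 176*I ≈ -16.0 + 176.0*I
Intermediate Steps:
o(K, l) = -5 + 5*l (o(K, l) = 5*l - 5 = -5 + 5*l)
h(m) = √(-5 + m)
y(g) = √(-4 + 5*g) (y(g) = √((-5 + 5*g) + 1) = √(-4 + 5*g))
-16 + 88*y(h(5)) = -16 + 88*√(-4 + 5*√(-5 + 5)) = -16 + 88*√(-4 + 5*√0) = -16 + 88*√(-4 + 5*0) = -16 + 88*√(-4 + 0) = -16 + 88*√(-4) = -16 + 88*(2*I) = -16 + 176*I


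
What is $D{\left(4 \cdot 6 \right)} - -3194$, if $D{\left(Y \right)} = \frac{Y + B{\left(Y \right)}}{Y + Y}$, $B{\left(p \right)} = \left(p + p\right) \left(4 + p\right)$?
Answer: $\frac{6445}{2} \approx 3222.5$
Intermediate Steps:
$B{\left(p \right)} = 2 p \left(4 + p\right)$
$D{\left(Y \right)} = \frac{Y + 2 Y \left(4 + Y\right)}{2 Y}$ ($D{\left(Y \right)} = \frac{Y + 2 Y \left(4 + Y\right)}{Y + Y} = \frac{Y + 2 Y \left(4 + Y\right)}{2 Y}$)
$D{\left(4 \cdot 6 \right)} - -3194 = \left(\frac{9}{2} + 4 \cdot 6\right) - -3194 = \left(\frac{9}{2} + 24\right) + 3194 = \frac{57}{2} + 3194 = \frac{6445}{2}$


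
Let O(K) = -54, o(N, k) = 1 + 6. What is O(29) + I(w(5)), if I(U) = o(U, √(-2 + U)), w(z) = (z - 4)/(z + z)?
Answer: -47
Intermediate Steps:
o(N, k) = 7
w(z) = (-4 + z)/(2*z) (w(z) = (-4 + z)/((2*z)) = (-4 + z)*(1/(2*z)) = (-4 + z)/(2*z))
I(U) = 7
O(29) + I(w(5)) = -54 + 7 = -47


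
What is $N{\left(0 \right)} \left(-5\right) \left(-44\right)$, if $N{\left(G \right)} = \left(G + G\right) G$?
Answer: $0$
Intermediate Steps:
$N{\left(G \right)} = 2 G^{2}$ ($N{\left(G \right)} = 2 G G = 2 G^{2}$)
$N{\left(0 \right)} \left(-5\right) \left(-44\right) = 2 \cdot 0^{2} \left(-5\right) \left(-44\right) = 2 \cdot 0 \left(-5\right) \left(-44\right) = 0 \left(-5\right) \left(-44\right) = 0 \left(-44\right) = 0$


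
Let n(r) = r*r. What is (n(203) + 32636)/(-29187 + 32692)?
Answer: 14769/701 ≈ 21.068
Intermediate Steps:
n(r) = r**2
(n(203) + 32636)/(-29187 + 32692) = (203**2 + 32636)/(-29187 + 32692) = (41209 + 32636)/3505 = 73845*(1/3505) = 14769/701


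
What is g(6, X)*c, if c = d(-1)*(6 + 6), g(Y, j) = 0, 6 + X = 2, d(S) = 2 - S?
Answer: 0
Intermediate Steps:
X = -4 (X = -6 + 2 = -4)
c = 36 (c = (2 - 1*(-1))*(6 + 6) = (2 + 1)*12 = 3*12 = 36)
g(6, X)*c = 0*36 = 0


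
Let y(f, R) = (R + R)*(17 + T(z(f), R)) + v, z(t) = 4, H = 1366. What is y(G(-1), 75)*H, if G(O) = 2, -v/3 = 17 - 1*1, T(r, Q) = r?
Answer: 4237332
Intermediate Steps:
v = -48 (v = -3*(17 - 1*1) = -3*(17 - 1) = -3*16 = -48)
y(f, R) = -48 + 42*R (y(f, R) = (R + R)*(17 + 4) - 48 = (2*R)*21 - 48 = 42*R - 48 = -48 + 42*R)
y(G(-1), 75)*H = (-48 + 42*75)*1366 = (-48 + 3150)*1366 = 3102*1366 = 4237332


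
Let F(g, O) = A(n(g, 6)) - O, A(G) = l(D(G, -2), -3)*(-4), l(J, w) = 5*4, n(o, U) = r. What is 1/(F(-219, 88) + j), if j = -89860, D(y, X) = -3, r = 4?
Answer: -1/90028 ≈ -1.1108e-5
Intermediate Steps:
n(o, U) = 4
l(J, w) = 20
A(G) = -80 (A(G) = 20*(-4) = -80)
F(g, O) = -80 - O
1/(F(-219, 88) + j) = 1/((-80 - 1*88) - 89860) = 1/((-80 - 88) - 89860) = 1/(-168 - 89860) = 1/(-90028) = -1/90028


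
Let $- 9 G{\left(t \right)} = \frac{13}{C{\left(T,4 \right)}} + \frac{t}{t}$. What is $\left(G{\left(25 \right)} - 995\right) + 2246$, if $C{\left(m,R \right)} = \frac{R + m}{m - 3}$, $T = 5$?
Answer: $\frac{101296}{81} \approx 1250.6$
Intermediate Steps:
$C{\left(m,R \right)} = \frac{R + m}{-3 + m}$
$G{\left(t \right)} = - \frac{35}{81}$ ($G{\left(t \right)} = - \frac{\frac{13}{\frac{1}{-3 + 5} \left(4 + 5\right)} + \frac{t}{t}}{9} = - \frac{\frac{13}{\frac{1}{2} \cdot 9} + 1}{9} = - \frac{\frac{13}{\frac{9}{2}} + 1}{9} = - \frac{13 \cdot \frac{2}{9} + 1}{9} = - \frac{\frac{26}{9} + 1}{9} = \left(- \frac{1}{9}\right) \frac{35}{9} = - \frac{35}{81}$)
$\left(G{\left(25 \right)} - 995\right) + 2246 = \left(- \frac{35}{81} - 995\right) + 2246 = - \frac{80630}{81} + 2246 = \frac{101296}{81}$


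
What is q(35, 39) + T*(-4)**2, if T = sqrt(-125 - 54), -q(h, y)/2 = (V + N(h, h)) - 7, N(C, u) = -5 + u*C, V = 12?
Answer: -2450 + 16*I*sqrt(179) ≈ -2450.0 + 214.07*I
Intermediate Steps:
N(C, u) = -5 + C*u
q(h, y) = -2*h**2 (q(h, y) = -2*((12 + (-5 + h*h)) - 7) = -2*((12 + (-5 + h**2)) - 7) = -2*((7 + h**2) - 7) = -2*h**2)
T = I*sqrt(179) (T = sqrt(-179) = I*sqrt(179) ≈ 13.379*I)
q(35, 39) + T*(-4)**2 = -2*35**2 + (I*sqrt(179))*(-4)**2 = -2*1225 + (I*sqrt(179))*16 = -2450 + 16*I*sqrt(179)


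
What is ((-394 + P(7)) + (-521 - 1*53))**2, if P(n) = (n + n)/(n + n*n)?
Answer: 14984641/16 ≈ 9.3654e+5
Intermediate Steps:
P(n) = 2*n/(n + n**2) (P(n) = (2*n)/(n + n**2) = 2*n/(n + n**2))
((-394 + P(7)) + (-521 - 1*53))**2 = ((-394 + 2/(1 + 7)) + (-521 - 1*53))**2 = ((-394 + 2/8) + (-521 - 53))**2 = ((-394 + 2*(1/8)) - 574)**2 = ((-394 + 1/4) - 574)**2 = (-1575/4 - 574)**2 = (-3871/4)**2 = 14984641/16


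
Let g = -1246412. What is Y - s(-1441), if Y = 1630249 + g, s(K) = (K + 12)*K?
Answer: -1675352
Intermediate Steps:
s(K) = K*(12 + K) (s(K) = (12 + K)*K = K*(12 + K))
Y = 383837 (Y = 1630249 - 1246412 = 383837)
Y - s(-1441) = 383837 - (-1441)*(12 - 1441) = 383837 - (-1441)*(-1429) = 383837 - 1*2059189 = 383837 - 2059189 = -1675352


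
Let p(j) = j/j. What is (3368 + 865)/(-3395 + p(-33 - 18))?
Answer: -4233/3394 ≈ -1.2472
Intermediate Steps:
p(j) = 1
(3368 + 865)/(-3395 + p(-33 - 18)) = (3368 + 865)/(-3395 + 1) = 4233/(-3394) = 4233*(-1/3394) = -4233/3394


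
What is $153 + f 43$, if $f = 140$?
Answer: $6173$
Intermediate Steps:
$153 + f 43 = 153 + 140 \cdot 43 = 153 + 6020 = 6173$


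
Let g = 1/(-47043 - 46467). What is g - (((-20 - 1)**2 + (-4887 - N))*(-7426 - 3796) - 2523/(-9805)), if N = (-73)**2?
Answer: -20115122517292607/183373110 ≈ -1.0970e+8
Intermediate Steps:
N = 5329
g = -1/93510 (g = 1/(-93510) = -1/93510 ≈ -1.0694e-5)
g - (((-20 - 1)**2 + (-4887 - N))*(-7426 - 3796) - 2523/(-9805)) = -1/93510 - (((-20 - 1)**2 + (-4887 - 1*5329))*(-7426 - 3796) - 2523/(-9805)) = -1/93510 - (((-21)**2 + (-4887 - 5329))*(-11222) - 2523*(-1)/9805) = -1/93510 - ((441 - 10216)*(-11222) - 1*(-2523/9805)) = -1/93510 - (-9775*(-11222) + 2523/9805) = -1/93510 - (109695050 + 2523/9805) = -1/93510 - 1*1075559967773/9805 = -1/93510 - 1075559967773/9805 = -20115122517292607/183373110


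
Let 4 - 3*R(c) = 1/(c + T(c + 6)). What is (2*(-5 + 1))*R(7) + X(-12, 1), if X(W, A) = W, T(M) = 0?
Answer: -156/7 ≈ -22.286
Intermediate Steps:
R(c) = 4/3 - 1/(3*c) (R(c) = 4/3 - 1/(3*(c + 0)) = 4/3 - 1/(3*c))
(2*(-5 + 1))*R(7) + X(-12, 1) = (2*(-5 + 1))*((⅓)*(-1 + 4*7)/7) - 12 = (2*(-4))*((⅓)*(⅐)*(-1 + 28)) - 12 = -8*27/(3*7) - 12 = -8*9/7 - 12 = -72/7 - 12 = -156/7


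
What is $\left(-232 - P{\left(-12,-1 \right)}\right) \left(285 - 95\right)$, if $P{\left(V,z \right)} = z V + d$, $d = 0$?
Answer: $-46360$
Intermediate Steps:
$P{\left(V,z \right)} = V z$ ($P{\left(V,z \right)} = z V + 0 = V z + 0 = V z$)
$\left(-232 - P{\left(-12,-1 \right)}\right) \left(285 - 95\right) = \left(-232 - \left(-12\right) \left(-1\right)\right) \left(285 - 95\right) = \left(-232 - 12\right) 190 = \left(-244\right) 190 = -46360$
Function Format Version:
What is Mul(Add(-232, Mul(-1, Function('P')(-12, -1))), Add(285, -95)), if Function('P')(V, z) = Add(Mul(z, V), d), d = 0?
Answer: -46360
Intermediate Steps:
Function('P')(V, z) = Mul(V, z) (Function('P')(V, z) = Add(Mul(z, V), 0) = Add(Mul(V, z), 0) = Mul(V, z))
Mul(Add(-232, Mul(-1, Function('P')(-12, -1))), Add(285, -95)) = Mul(Add(-232, Mul(-1, Mul(-12, -1))), Add(285, -95)) = Mul(Add(-232, Mul(-1, 12)), 190) = Mul(Add(-232, -12), 190) = Mul(-244, 190) = -46360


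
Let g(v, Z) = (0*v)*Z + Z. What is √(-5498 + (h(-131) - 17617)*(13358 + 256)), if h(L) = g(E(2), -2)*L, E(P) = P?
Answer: 2*I*√59069117 ≈ 15371.0*I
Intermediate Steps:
g(v, Z) = Z (g(v, Z) = 0*Z + Z = 0 + Z = Z)
h(L) = -2*L
√(-5498 + (h(-131) - 17617)*(13358 + 256)) = √(-5498 + (-2*(-131) - 17617)*(13358 + 256)) = √(-5498 + (262 - 17617)*13614) = √(-5498 - 17355*13614) = √(-5498 - 236270970) = √(-236276468) = 2*I*√59069117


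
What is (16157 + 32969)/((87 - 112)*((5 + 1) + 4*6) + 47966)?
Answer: 24563/23608 ≈ 1.0405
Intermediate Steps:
(16157 + 32969)/((87 - 112)*((5 + 1) + 4*6) + 47966) = 49126/(-25*(6 + 24) + 47966) = 49126/(-25*30 + 47966) = 49126/(-750 + 47966) = 49126/47216 = 49126*(1/47216) = 24563/23608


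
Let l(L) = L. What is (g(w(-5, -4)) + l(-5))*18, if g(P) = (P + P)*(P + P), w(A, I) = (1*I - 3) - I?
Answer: 558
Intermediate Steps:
w(A, I) = -3 (w(A, I) = (I - 3) - I = (-3 + I) - I = -3)
g(P) = 4*P² (g(P) = (2*P)*(2*P) = 4*P²)
(g(w(-5, -4)) + l(-5))*18 = (4*(-3)² - 5)*18 = (4*9 - 5)*18 = (36 - 5)*18 = 31*18 = 558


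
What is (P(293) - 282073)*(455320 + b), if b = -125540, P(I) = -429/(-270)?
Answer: -837193589606/9 ≈ -9.3022e+10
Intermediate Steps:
P(I) = 143/90 (P(I) = -429*(-1/270) = 143/90)
(P(293) - 282073)*(455320 + b) = (143/90 - 282073)*(455320 - 125540) = -25386427/90*329780 = -837193589606/9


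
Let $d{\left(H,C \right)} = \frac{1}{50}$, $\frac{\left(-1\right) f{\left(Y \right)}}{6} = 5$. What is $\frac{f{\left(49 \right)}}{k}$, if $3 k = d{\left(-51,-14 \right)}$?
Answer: $-4500$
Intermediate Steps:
$f{\left(Y \right)} = -30$ ($f{\left(Y \right)} = \left(-6\right) 5 = -30$)
$d{\left(H,C \right)} = \frac{1}{50}$
$k = \frac{1}{150}$ ($k = \frac{1}{3} \cdot \frac{1}{50} = \frac{1}{150} \approx 0.0066667$)
$\frac{f{\left(49 \right)}}{k} = - 30 \frac{1}{\frac{1}{150}} = \left(-30\right) 150 = -4500$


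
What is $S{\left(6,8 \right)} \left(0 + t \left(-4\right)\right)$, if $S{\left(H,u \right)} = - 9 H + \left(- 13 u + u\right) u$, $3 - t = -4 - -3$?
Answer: $13152$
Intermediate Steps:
$t = 4$ ($t = 3 - \left(-4 - -3\right) = 3 - \left(-4 + 3\right) = 3 - -1 = 3 + 1 = 4$)
$S{\left(H,u \right)} = - 12 u^{2} - 9 H$ ($S{\left(H,u \right)} = - 9 H + - 12 u u = - 9 H - 12 u^{2} = - 12 u^{2} - 9 H$)
$S{\left(6,8 \right)} \left(0 + t \left(-4\right)\right) = \left(- 12 \cdot 8^{2} - 54\right) \left(0 + 4 \left(-4\right)\right) = \left(\left(-12\right) 64 - 54\right) \left(0 - 16\right) = \left(-768 - 54\right) \left(-16\right) = \left(-822\right) \left(-16\right) = 13152$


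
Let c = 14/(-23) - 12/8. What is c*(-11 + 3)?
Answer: 388/23 ≈ 16.870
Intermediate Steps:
c = -97/46 (c = 14*(-1/23) - 12*1/8 = -14/23 - 3/2 = -97/46 ≈ -2.1087)
c*(-11 + 3) = -97*(-11 + 3)/46 = -97/46*(-8) = 388/23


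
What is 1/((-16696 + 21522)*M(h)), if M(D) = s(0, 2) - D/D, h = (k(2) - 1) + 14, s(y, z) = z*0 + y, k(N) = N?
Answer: -1/4826 ≈ -0.00020721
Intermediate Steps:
s(y, z) = y (s(y, z) = 0 + y = y)
h = 15 (h = (2 - 1) + 14 = 1 + 14 = 15)
M(D) = -1 (M(D) = 0 - D/D = 0 - 1*1 = 0 - 1 = -1)
1/((-16696 + 21522)*M(h)) = 1/((-16696 + 21522)*(-1)) = -1/4826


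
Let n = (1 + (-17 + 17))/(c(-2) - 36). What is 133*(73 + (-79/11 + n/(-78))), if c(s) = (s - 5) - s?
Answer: 307943279/35178 ≈ 8753.9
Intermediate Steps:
c(s) = -5 (c(s) = (-5 + s) - s = -5)
n = -1/41 (n = (1 + (-17 + 17))/(-5 - 36) = (1 + 0)/(-41) = 1*(-1/41) = -1/41 ≈ -0.024390)
133*(73 + (-79/11 + n/(-78))) = 133*(73 + (-79/11 - 1/41/(-78))) = 133*(73 + (-79*1/11 - 1/41*(-1/78))) = 133*(73 + (-79/11 + 1/3198)) = 133*(73 - 252631/35178) = 133*(2315363/35178) = 307943279/35178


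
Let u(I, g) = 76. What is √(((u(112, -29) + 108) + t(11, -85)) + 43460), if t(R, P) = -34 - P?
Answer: 3*√4855 ≈ 209.03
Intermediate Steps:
√(((u(112, -29) + 108) + t(11, -85)) + 43460) = √(((76 + 108) + (-34 - 1*(-85))) + 43460) = √((184 + (-34 + 85)) + 43460) = √((184 + 51) + 43460) = √(235 + 43460) = √43695 = 3*√4855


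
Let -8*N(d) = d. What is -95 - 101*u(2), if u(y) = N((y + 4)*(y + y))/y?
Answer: 113/2 ≈ 56.500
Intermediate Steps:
N(d) = -d/8
u(y) = -1 - y/4 (u(y) = (-(y + 4)*(y + y)/8)/y = (-(4 + y)*2*y/8)/y = (-y*(4 + y)/4)/y = -1 - y/4)
-95 - 101*u(2) = -95 - 101*(-1 - ¼*2) = -95 - 101*(-1 - ½) = -95 - 101*(-3/2) = -95 + 303/2 = 113/2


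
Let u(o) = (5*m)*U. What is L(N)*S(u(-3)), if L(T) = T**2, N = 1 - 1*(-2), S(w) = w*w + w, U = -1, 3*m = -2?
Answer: 130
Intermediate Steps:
m = -2/3 (m = (1/3)*(-2) = -2/3 ≈ -0.66667)
u(o) = 10/3 (u(o) = (5*(-2/3))*(-1) = -10/3*(-1) = 10/3)
S(w) = w + w**2 (S(w) = w**2 + w = w + w**2)
N = 3 (N = 1 + 2 = 3)
L(N)*S(u(-3)) = 3**2*(10*(1 + 10/3)/3) = 9*((10/3)*(13/3)) = 9*(130/9) = 130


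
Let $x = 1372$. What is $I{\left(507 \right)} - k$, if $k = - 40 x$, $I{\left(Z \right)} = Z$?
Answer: $55387$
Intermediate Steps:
$k = -54880$ ($k = \left(-40\right) 1372 = -54880$)
$I{\left(507 \right)} - k = 507 - -54880 = 507 + 54880 = 55387$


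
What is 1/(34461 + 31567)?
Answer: 1/66028 ≈ 1.5145e-5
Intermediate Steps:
1/(34461 + 31567) = 1/66028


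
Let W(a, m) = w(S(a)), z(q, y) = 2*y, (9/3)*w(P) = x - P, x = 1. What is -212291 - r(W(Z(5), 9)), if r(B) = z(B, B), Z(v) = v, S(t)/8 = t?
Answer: -212265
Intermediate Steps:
S(t) = 8*t
w(P) = ⅓ - P/3 (w(P) = (1 - P)/3 = ⅓ - P/3)
W(a, m) = ⅓ - 8*a/3
r(B) = 2*B
-212291 - r(W(Z(5), 9)) = -212291 - 2*(⅓ - 8/3*5) = -212291 - 2*(⅓ - 40/3) = -212291 - 2*(-13) = -212291 - 1*(-26) = -212291 + 26 = -212265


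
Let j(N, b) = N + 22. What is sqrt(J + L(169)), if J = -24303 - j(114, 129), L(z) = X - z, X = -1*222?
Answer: I*sqrt(24830) ≈ 157.58*I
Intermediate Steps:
X = -222
j(N, b) = 22 + N
L(z) = -222 - z
J = -24439 (J = -24303 - (22 + 114) = -24303 - 1*136 = -24303 - 136 = -24439)
sqrt(J + L(169)) = sqrt(-24439 + (-222 - 1*169)) = sqrt(-24439 + (-222 - 169)) = sqrt(-24439 - 391) = sqrt(-24830) = I*sqrt(24830)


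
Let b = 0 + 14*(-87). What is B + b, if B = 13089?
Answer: 11871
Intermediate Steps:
b = -1218 (b = 0 - 1218 = -1218)
B + b = 13089 - 1218 = 11871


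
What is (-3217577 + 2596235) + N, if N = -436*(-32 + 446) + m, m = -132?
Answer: -801978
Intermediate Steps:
N = -180636 (N = -436*(-32 + 446) - 132 = -436*414 - 132 = -180504 - 132 = -180636)
(-3217577 + 2596235) + N = (-3217577 + 2596235) - 180636 = -621342 - 180636 = -801978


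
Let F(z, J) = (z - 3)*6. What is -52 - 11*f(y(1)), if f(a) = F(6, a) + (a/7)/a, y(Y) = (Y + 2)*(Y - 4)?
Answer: -1761/7 ≈ -251.57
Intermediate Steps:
y(Y) = (-4 + Y)*(2 + Y) (y(Y) = (2 + Y)*(-4 + Y) = (-4 + Y)*(2 + Y))
F(z, J) = -18 + 6*z (F(z, J) = (-3 + z)*6 = -18 + 6*z)
f(a) = 127/7 (f(a) = (-18 + 6*6) + (a/7)/a = (-18 + 36) + (a*(1/7))/a = 18 + (a/7)/a = 18 + 1/7 = 127/7)
-52 - 11*f(y(1)) = -52 - 11*127/7 = -52 - 1397/7 = -1761/7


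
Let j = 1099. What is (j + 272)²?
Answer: 1879641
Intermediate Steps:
(j + 272)² = (1099 + 272)² = 1371² = 1879641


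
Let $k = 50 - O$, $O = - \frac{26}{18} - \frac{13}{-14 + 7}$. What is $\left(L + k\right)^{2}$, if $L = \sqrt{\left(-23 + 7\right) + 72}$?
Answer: $\frac{9981640}{3969} + \frac{12496 \sqrt{14}}{63} \approx 3257.1$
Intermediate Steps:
$O = \frac{26}{63}$ ($O = \left(-26\right) \frac{1}{18} - \frac{13}{-7} = - \frac{13}{9} - - \frac{13}{7} = - \frac{13}{9} + \frac{13}{7} = \frac{26}{63} \approx 0.4127$)
$L = 2 \sqrt{14}$ ($L = \sqrt{-16 + 72} = \sqrt{56} = 2 \sqrt{14} \approx 7.4833$)
$k = \frac{3124}{63}$ ($k = 50 - \frac{26}{63} = \frac{3124}{63} \approx 49.587$)
$\left(L + k\right)^{2} = \left(2 \sqrt{14} + \frac{3124}{63}\right)^{2} = \left(\frac{3124}{63} + 2 \sqrt{14}\right)^{2}$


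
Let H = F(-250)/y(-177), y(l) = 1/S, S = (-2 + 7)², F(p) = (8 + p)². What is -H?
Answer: -1464100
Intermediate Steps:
S = 25 (S = 5² = 25)
y(l) = 1/25
H = 1464100 (H = (8 - 250)²/(1/25) = (-242)²*25 = 58564*25 = 1464100)
-H = -1*1464100 = -1464100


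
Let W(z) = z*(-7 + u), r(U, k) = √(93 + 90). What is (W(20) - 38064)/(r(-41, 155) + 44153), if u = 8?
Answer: -839878366/974743613 + 19022*√183/974743613 ≈ -0.86138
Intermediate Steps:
r(U, k) = √183
W(z) = z (W(z) = z*(-7 + 8) = z*1 = z)
(W(20) - 38064)/(r(-41, 155) + 44153) = (20 - 38064)/(√183 + 44153) = -38044/(44153 + √183)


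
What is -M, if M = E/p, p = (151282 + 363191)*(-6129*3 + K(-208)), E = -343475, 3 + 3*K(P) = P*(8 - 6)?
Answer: -68695/1906293956 ≈ -3.6036e-5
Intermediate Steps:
K(P) = -1 + 2*P/3 (K(P) = -1 + (P*(8 - 6))/3 = -1 + (P*2)/3 = -1 + (2*P)/3 = -1 + 2*P/3)
p = -9531469780 (p = (151282 + 363191)*(-6129*3 + (-1 + (2/3)*(-208))) = 514473*(-18387 + (-1 - 416/3)) = 514473*(-18387 - 419/3) = 514473*(-55580/3) = -9531469780)
M = 68695/1906293956 (M = -343475/(-9531469780) = -343475*(-1/9531469780) = 68695/1906293956 ≈ 3.6036e-5)
-M = -1*68695/1906293956 = -68695/1906293956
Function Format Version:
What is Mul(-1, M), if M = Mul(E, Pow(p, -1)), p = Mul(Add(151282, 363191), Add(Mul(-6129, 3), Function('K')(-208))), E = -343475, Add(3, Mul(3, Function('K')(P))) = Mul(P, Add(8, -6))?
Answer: Rational(-68695, 1906293956) ≈ -3.6036e-5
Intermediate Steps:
Function('K')(P) = Add(-1, Mul(Rational(2, 3), P)) (Function('K')(P) = Add(-1, Mul(Rational(1, 3), Mul(P, Add(8, -6)))) = Add(-1, Mul(Rational(1, 3), Mul(P, 2))) = Add(-1, Mul(Rational(1, 3), Mul(2, P))) = Add(-1, Mul(Rational(2, 3), P)))
p = -9531469780 (p = Mul(Add(151282, 363191), Add(Mul(-6129, 3), Add(-1, Mul(Rational(2, 3), -208)))) = Mul(514473, Add(-18387, Add(-1, Rational(-416, 3)))) = Mul(514473, Add(-18387, Rational(-419, 3))) = Mul(514473, Rational(-55580, 3)) = -9531469780)
M = Rational(68695, 1906293956) (M = Mul(-343475, Pow(-9531469780, -1)) = Mul(-343475, Rational(-1, 9531469780)) = Rational(68695, 1906293956) ≈ 3.6036e-5)
Mul(-1, M) = Mul(-1, Rational(68695, 1906293956)) = Rational(-68695, 1906293956)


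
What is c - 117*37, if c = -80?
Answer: -4409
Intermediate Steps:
c - 117*37 = -80 - 117*37 = -80 - 4329 = -4409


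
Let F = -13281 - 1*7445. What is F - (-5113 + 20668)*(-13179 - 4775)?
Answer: 279253744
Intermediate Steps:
F = -20726 (F = -13281 - 7445 = -20726)
F - (-5113 + 20668)*(-13179 - 4775) = -20726 - (-5113 + 20668)*(-13179 - 4775) = -20726 - 15555*(-17954) = -20726 - 1*(-279274470) = -20726 + 279274470 = 279253744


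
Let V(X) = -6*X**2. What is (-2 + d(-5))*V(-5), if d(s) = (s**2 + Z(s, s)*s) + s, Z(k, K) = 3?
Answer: -450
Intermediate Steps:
d(s) = s**2 + 4*s (d(s) = (s**2 + 3*s) + s = s**2 + 4*s)
(-2 + d(-5))*V(-5) = (-2 - 5*(4 - 5))*(-6*(-5)**2) = (-2 - 5*(-1))*(-6*25) = (-2 + 5)*(-150) = 3*(-150) = -450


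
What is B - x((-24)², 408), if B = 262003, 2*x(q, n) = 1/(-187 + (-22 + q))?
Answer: 192310201/734 ≈ 2.6200e+5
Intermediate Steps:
x(q, n) = 1/(2*(-209 + q)) (x(q, n) = 1/(2*(-187 + (-22 + q))) = 1/(2*(-209 + q)))
B - x((-24)², 408) = 262003 - 1/(2*(-209 + (-24)²)) = 262003 - 1/(2*(-209 + 576)) = 262003 - 1/(2*367) = 262003 - 1*1/734 = 262003 - 1/734 = 192310201/734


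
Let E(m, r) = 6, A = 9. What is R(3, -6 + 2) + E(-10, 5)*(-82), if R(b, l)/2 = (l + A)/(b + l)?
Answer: -502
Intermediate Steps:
R(b, l) = 2*(9 + l)/(b + l) (R(b, l) = 2*((l + 9)/(b + l)) = 2*((9 + l)/(b + l)) = 2*(9 + l)/(b + l))
R(3, -6 + 2) + E(-10, 5)*(-82) = 2*(9 + (-6 + 2))/(3 + (-6 + 2)) + 6*(-82) = 2*(9 - 4)/(3 - 4) - 492 = 2*5/(-1) - 492 = 2*(-1)*5 - 492 = -10 - 492 = -502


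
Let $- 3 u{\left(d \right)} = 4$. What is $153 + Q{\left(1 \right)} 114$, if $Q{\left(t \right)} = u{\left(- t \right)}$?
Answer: $1$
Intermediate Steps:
$u{\left(d \right)} = - \frac{4}{3}$ ($u{\left(d \right)} = \left(- \frac{1}{3}\right) 4 = - \frac{4}{3}$)
$Q{\left(t \right)} = - \frac{4}{3}$
$153 + Q{\left(1 \right)} 114 = 153 - 152 = 1$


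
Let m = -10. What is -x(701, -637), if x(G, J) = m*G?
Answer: 7010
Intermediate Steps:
x(G, J) = -10*G
-x(701, -637) = -(-10)*701 = -1*(-7010) = 7010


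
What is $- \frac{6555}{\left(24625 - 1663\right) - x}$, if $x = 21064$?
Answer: $- \frac{6555}{1898} \approx -3.4536$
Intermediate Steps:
$- \frac{6555}{\left(24625 - 1663\right) - x} = - \frac{6555}{\left(24625 - 1663\right) - 21064} = - \frac{6555}{22962 - 21064} = - \frac{6555}{1898}$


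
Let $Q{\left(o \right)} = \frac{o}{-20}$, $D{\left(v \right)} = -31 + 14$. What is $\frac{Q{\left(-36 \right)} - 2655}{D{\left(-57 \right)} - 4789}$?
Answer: $\frac{737}{1335} \approx 0.55206$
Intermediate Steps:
$D{\left(v \right)} = -17$
$Q{\left(o \right)} = - \frac{o}{20}$ ($Q{\left(o \right)} = o \left(- \frac{1}{20}\right) = - \frac{o}{20}$)
$\frac{Q{\left(-36 \right)} - 2655}{D{\left(-57 \right)} - 4789} = \frac{\left(- \frac{1}{20}\right) \left(-36\right) - 2655}{-17 - 4789} = \frac{\frac{9}{5} - 2655}{-4806} = \left(- \frac{13266}{5}\right) \left(- \frac{1}{4806}\right) = \frac{737}{1335}$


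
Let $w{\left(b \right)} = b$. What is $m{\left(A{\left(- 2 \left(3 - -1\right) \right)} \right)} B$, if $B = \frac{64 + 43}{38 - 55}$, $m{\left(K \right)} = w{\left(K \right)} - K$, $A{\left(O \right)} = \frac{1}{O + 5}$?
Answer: $0$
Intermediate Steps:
$A{\left(O \right)} = \frac{1}{5 + O}$
$m{\left(K \right)} = 0$ ($m{\left(K \right)} = K - K = 0$)
$B = - \frac{107}{17}$ ($B = \frac{107}{-17} = 107 \left(- \frac{1}{17}\right) = - \frac{107}{17} \approx -6.2941$)
$m{\left(A{\left(- 2 \left(3 - -1\right) \right)} \right)} B = 0 \left(- \frac{107}{17}\right) = 0$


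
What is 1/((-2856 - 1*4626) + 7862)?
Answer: 1/380 ≈ 0.0026316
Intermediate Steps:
1/((-2856 - 1*4626) + 7862) = 1/((-2856 - 4626) + 7862) = 1/(-7482 + 7862) = 1/380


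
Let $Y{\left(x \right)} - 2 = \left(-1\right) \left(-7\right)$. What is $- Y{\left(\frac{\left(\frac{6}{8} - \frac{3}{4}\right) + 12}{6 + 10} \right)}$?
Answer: $-9$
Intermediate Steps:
$Y{\left(x \right)} = 9$ ($Y{\left(x \right)} = 2 - -7 = 2 + 7 = 9$)
$- Y{\left(\frac{\left(\frac{6}{8} - \frac{3}{4}\right) + 12}{6 + 10} \right)} = \left(-1\right) 9 = -9$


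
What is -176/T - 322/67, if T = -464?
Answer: -8601/1943 ≈ -4.4267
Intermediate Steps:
-176/T - 322/67 = -176/(-464) - 322/67 = -176*(-1/464) - 322*1/67 = 11/29 - 322/67 = -8601/1943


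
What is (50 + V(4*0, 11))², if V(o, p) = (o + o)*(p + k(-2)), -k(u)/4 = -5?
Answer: 2500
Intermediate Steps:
k(u) = 20 (k(u) = -4*(-5) = 20)
V(o, p) = 2*o*(20 + p) (V(o, p) = (o + o)*(p + 20) = (2*o)*(20 + p) = 2*o*(20 + p))
(50 + V(4*0, 11))² = (50 + 2*(4*0)*(20 + 11))² = (50 + 2*0*31)² = (50 + 0)² = 50² = 2500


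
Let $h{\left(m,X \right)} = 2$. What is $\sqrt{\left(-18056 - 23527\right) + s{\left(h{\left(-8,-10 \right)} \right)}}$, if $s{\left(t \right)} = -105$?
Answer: $6 i \sqrt{1158} \approx 204.18 i$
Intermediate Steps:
$\sqrt{\left(-18056 - 23527\right) + s{\left(h{\left(-8,-10 \right)} \right)}} = \sqrt{\left(-18056 - 23527\right) - 105} = \sqrt{-41583 - 105} = \sqrt{-41688} = 6 i \sqrt{1158}$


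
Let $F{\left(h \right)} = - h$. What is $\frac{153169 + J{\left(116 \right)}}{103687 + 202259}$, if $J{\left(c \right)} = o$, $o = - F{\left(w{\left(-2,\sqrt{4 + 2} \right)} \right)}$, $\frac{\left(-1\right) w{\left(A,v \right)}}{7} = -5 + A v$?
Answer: $\frac{25534}{50991} + \frac{7 \sqrt{6}}{152973} \approx 0.50087$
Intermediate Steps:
$w{\left(A,v \right)} = 35 - 7 A v$ ($w{\left(A,v \right)} = - 7 \left(-5 + A v\right) = 35 - 7 A v$)
$o = 35 + 14 \sqrt{6}$ ($o = - \left(-1\right) \left(35 - - 14 \sqrt{4 + 2}\right) = - \left(-1\right) \left(35 - - 14 \sqrt{6}\right) = - \left(-1\right) \left(35 + 14 \sqrt{6}\right) = - (-35 - 14 \sqrt{6}) = 35 + 14 \sqrt{6} \approx 69.293$)
$J{\left(c \right)} = 35 + 14 \sqrt{6}$
$\frac{153169 + J{\left(116 \right)}}{103687 + 202259} = \frac{153169 + \left(35 + 14 \sqrt{6}\right)}{103687 + 202259} = \frac{153204 + 14 \sqrt{6}}{305946} = \left(153204 + 14 \sqrt{6}\right) \frac{1}{305946} = \frac{25534}{50991} + \frac{7 \sqrt{6}}{152973}$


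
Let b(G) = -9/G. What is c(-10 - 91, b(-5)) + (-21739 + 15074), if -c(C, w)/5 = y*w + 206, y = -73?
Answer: -7038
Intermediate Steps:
c(C, w) = -1030 + 365*w (c(C, w) = -5*(-73*w + 206) = -5*(206 - 73*w) = -1030 + 365*w)
c(-10 - 91, b(-5)) + (-21739 + 15074) = (-1030 + 365*(-9/(-5))) + (-21739 + 15074) = (-1030 + 365*(-9*(-⅕))) - 6665 = (-1030 + 365*(9/5)) - 6665 = (-1030 + 657) - 6665 = -373 - 6665 = -7038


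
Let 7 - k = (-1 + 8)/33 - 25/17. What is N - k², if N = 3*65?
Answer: 39905906/314721 ≈ 126.80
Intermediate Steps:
k = 4633/561 (k = 7 - ((-1 + 8)/33 - 25/17) = 7 - (7*(1/33) - 25*1/17) = 7 - (7/33 - 25/17) = 7 - 1*(-706/561) = 7 + 706/561 = 4633/561 ≈ 8.2585)
N = 195
N - k² = 195 - (4633/561)² = 195 - 1*21464689/314721 = 195 - 21464689/314721 = 39905906/314721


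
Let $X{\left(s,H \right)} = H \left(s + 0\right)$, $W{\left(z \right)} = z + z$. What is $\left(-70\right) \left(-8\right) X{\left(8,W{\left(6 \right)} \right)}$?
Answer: $53760$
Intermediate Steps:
$W{\left(z \right)} = 2 z$
$X{\left(s,H \right)} = H s$
$\left(-70\right) \left(-8\right) X{\left(8,W{\left(6 \right)} \right)} = \left(-70\right) \left(-8\right) 2 \cdot 6 \cdot 8 = 560 \cdot 12 \cdot 8 = 560 \cdot 96 = 53760$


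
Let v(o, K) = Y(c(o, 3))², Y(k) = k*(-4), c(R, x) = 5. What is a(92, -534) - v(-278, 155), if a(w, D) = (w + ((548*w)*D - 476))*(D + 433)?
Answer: 2719174928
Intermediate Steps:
a(w, D) = (433 + D)*(-476 + w + 548*D*w) (a(w, D) = (w + (548*D*w - 476))*(433 + D) = (w + (-476 + 548*D*w))*(433 + D) = (-476 + w + 548*D*w)*(433 + D) = (433 + D)*(-476 + w + 548*D*w))
Y(k) = -4*k
v(o, K) = 400 (v(o, K) = (-4*5)² = (-20)² = 400)
a(92, -534) - v(-278, 155) = (-206108 - 476*(-534) + 433*92 + 548*92*(-534)² + 237285*(-534)*92) - 1*400 = (-206108 + 254184 + 39836 + 548*92*285156 - 11657337480) - 400 = (-206108 + 254184 + 39836 + 14376424896 - 11657337480) - 400 = 2719175328 - 400 = 2719174928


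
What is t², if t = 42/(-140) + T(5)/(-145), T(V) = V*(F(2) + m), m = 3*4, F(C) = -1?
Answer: 38809/84100 ≈ 0.46146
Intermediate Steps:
m = 12
T(V) = 11*V (T(V) = V*(-1 + 12) = V*11 = 11*V)
t = -197/290 (t = 42/(-140) + (11*5)/(-145) = 42*(-1/140) + 55*(-1/145) = -3/10 - 11/29 = -197/290 ≈ -0.67931)
t² = (-197/290)² = 38809/84100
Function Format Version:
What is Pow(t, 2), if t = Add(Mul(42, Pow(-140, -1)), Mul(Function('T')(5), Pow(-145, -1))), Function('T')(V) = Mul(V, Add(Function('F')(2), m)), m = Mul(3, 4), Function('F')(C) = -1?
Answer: Rational(38809, 84100) ≈ 0.46146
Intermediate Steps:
m = 12
Function('T')(V) = Mul(11, V) (Function('T')(V) = Mul(V, Add(-1, 12)) = Mul(V, 11) = Mul(11, V))
t = Rational(-197, 290) (t = Add(Mul(42, Pow(-140, -1)), Mul(Mul(11, 5), Pow(-145, -1))) = Add(Mul(42, Rational(-1, 140)), Mul(55, Rational(-1, 145))) = Add(Rational(-3, 10), Rational(-11, 29)) = Rational(-197, 290) ≈ -0.67931)
Pow(t, 2) = Pow(Rational(-197, 290), 2) = Rational(38809, 84100)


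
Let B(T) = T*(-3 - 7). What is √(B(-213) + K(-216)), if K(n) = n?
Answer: √1914 ≈ 43.749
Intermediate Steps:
B(T) = -10*T (B(T) = T*(-10) = -10*T)
√(B(-213) + K(-216)) = √(-10*(-213) - 216) = √(2130 - 216) = √1914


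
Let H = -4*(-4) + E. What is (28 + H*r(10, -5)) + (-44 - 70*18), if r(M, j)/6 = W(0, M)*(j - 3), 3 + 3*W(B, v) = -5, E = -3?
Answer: 388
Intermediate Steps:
W(B, v) = -8/3 (W(B, v) = -1 + (1/3)*(-5) = -1 - 5/3 = -8/3)
r(M, j) = 48 - 16*j (r(M, j) = 6*(-8*(j - 3)/3) = 6*(-8*(-3 + j)/3) = 6*(8 - 8*j/3) = 48 - 16*j)
H = 13 (H = -4*(-4) - 3 = 16 - 3 = 13)
(28 + H*r(10, -5)) + (-44 - 70*18) = (28 + 13*(48 - 16*(-5))) + (-44 - 70*18) = (28 + 13*(48 + 80)) + (-44 - 1260) = (28 + 13*128) - 1304 = (28 + 1664) - 1304 = 1692 - 1304 = 388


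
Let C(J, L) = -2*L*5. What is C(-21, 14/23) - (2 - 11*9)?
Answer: 2091/23 ≈ 90.913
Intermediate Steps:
C(J, L) = -10*L
C(-21, 14/23) - (2 - 11*9) = -140/23 - (2 - 11*9) = -140/23 - (2 - 99) = -10*14/23 - 1*(-97) = -140/23 + 97 = 2091/23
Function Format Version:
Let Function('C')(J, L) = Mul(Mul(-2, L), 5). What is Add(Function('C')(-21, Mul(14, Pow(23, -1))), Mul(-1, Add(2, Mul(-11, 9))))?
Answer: Rational(2091, 23) ≈ 90.913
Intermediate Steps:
Function('C')(J, L) = Mul(-10, L)
Add(Function('C')(-21, Mul(14, Pow(23, -1))), Mul(-1, Add(2, Mul(-11, 9)))) = Add(Mul(-10, Mul(14, Pow(23, -1))), Mul(-1, Add(2, Mul(-11, 9)))) = Add(Mul(-10, Mul(14, Rational(1, 23))), Mul(-1, Add(2, -99))) = Add(Mul(-10, Rational(14, 23)), Mul(-1, -97)) = Add(Rational(-140, 23), 97) = Rational(2091, 23)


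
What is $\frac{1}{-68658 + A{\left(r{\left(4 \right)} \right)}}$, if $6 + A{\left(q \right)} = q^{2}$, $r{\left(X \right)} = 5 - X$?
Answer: $- \frac{1}{68663} \approx -1.4564 \cdot 10^{-5}$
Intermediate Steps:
$A{\left(q \right)} = -6 + q^{2}$
$\frac{1}{-68658 + A{\left(r{\left(4 \right)} \right)}} = \frac{1}{-68658 - \left(6 - \left(5 - 4\right)^{2}\right)} = \frac{1}{-68658 - \left(6 - 1^{2}\right)} = \frac{1}{-68658 + \left(-6 + 1\right)} = \frac{1}{-68658 - 5} = \frac{1}{-68663} = - \frac{1}{68663}$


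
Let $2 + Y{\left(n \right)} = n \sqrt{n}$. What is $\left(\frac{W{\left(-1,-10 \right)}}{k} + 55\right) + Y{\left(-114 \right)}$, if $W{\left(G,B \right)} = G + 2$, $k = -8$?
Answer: $\frac{423}{8} - 114 i \sqrt{114} \approx 52.875 - 1217.2 i$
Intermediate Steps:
$W{\left(G,B \right)} = 2 + G$
$Y{\left(n \right)} = -2 + n^{\frac{3}{2}}$ ($Y{\left(n \right)} = -2 + n \sqrt{n} = -2 + n^{\frac{3}{2}}$)
$\left(\frac{W{\left(-1,-10 \right)}}{k} + 55\right) + Y{\left(-114 \right)} = \left(\frac{2 - 1}{-8} + 55\right) - \left(2 - \left(-114\right)^{\frac{3}{2}}\right) = \left(1 \left(- \frac{1}{8}\right) + 55\right) - \left(2 + 114 i \sqrt{114}\right) = \left(- \frac{1}{8} + 55\right) - \left(2 + 114 i \sqrt{114}\right) = \frac{439}{8} - \left(2 + 114 i \sqrt{114}\right) = \frac{423}{8} - 114 i \sqrt{114}$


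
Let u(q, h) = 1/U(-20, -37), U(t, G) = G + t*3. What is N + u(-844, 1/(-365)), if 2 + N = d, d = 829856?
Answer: 80495837/97 ≈ 8.2985e+5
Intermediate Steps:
N = 829854 (N = -2 + 829856 = 829854)
U(t, G) = G + 3*t
u(q, h) = -1/97 (u(q, h) = 1/(-37 + 3*(-20)) = 1/(-37 - 60) = 1/(-97) = -1/97)
N + u(-844, 1/(-365)) = 829854 - 1/97 = 80495837/97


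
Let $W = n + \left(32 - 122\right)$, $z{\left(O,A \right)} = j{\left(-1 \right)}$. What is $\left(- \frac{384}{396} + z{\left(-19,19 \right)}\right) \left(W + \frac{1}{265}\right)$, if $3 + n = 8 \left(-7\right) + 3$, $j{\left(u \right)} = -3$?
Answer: $\frac{5068259}{8745} \approx 579.56$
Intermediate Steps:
$n = -56$ ($n = -3 + \left(8 \left(-7\right) + 3\right) = -3 + \left(-56 + 3\right) = -3 - 53 = -56$)
$z{\left(O,A \right)} = -3$
$W = -146$ ($W = -56 + \left(32 - 122\right) = -56 - 90 = -146$)
$\left(- \frac{384}{396} + z{\left(-19,19 \right)}\right) \left(W + \frac{1}{265}\right) = \left(- \frac{384}{396} - 3\right) \left(-146 + \frac{1}{265}\right) = \left(\left(-384\right) \frac{1}{396} - 3\right) \left(-146 + \frac{1}{265}\right) = \left(- \frac{32}{33} - 3\right) \left(- \frac{38689}{265}\right) = \left(- \frac{131}{33}\right) \left(- \frac{38689}{265}\right) = \frac{5068259}{8745}$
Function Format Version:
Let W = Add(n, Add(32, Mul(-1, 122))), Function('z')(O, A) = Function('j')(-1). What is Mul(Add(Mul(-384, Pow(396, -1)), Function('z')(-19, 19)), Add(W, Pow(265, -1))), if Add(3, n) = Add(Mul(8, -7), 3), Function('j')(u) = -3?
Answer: Rational(5068259, 8745) ≈ 579.56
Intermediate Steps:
n = -56 (n = Add(-3, Add(Mul(8, -7), 3)) = Add(-3, Add(-56, 3)) = Add(-3, -53) = -56)
Function('z')(O, A) = -3
W = -146 (W = Add(-56, Add(32, Mul(-1, 122))) = Add(-56, Add(32, -122)) = Add(-56, -90) = -146)
Mul(Add(Mul(-384, Pow(396, -1)), Function('z')(-19, 19)), Add(W, Pow(265, -1))) = Mul(Add(Mul(-384, Pow(396, -1)), -3), Add(-146, Pow(265, -1))) = Mul(Add(Mul(-384, Rational(1, 396)), -3), Add(-146, Rational(1, 265))) = Mul(Add(Rational(-32, 33), -3), Rational(-38689, 265)) = Mul(Rational(-131, 33), Rational(-38689, 265)) = Rational(5068259, 8745)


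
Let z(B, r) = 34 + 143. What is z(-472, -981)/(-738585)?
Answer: -59/246195 ≈ -0.00023965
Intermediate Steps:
z(B, r) = 177
z(-472, -981)/(-738585) = 177/(-738585) = 177*(-1/738585) = -59/246195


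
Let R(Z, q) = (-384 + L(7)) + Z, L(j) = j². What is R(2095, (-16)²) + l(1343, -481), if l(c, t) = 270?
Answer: 2030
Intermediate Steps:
R(Z, q) = -335 + Z (R(Z, q) = (-384 + 7²) + Z = (-384 + 49) + Z = -335 + Z)
R(2095, (-16)²) + l(1343, -481) = (-335 + 2095) + 270 = 1760 + 270 = 2030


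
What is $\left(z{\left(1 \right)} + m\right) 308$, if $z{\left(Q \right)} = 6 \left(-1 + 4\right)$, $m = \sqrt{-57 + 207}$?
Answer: $5544 + 1540 \sqrt{6} \approx 9316.2$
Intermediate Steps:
$m = 5 \sqrt{6}$ ($m = \sqrt{150} = 5 \sqrt{6} \approx 12.247$)
$z{\left(Q \right)} = 18$ ($z{\left(Q \right)} = 6 \cdot 3 = 18$)
$\left(z{\left(1 \right)} + m\right) 308 = \left(18 + 5 \sqrt{6}\right) 308 = 5544 + 1540 \sqrt{6}$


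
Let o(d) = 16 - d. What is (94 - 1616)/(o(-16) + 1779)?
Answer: -1522/1811 ≈ -0.84042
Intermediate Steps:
(94 - 1616)/(o(-16) + 1779) = (94 - 1616)/((16 - 1*(-16)) + 1779) = -1522/((16 + 16) + 1779) = -1522/(32 + 1779) = -1522/1811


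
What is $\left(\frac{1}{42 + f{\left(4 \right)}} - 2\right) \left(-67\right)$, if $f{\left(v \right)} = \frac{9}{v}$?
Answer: $\frac{23450}{177} \approx 132.49$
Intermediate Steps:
$\left(\frac{1}{42 + f{\left(4 \right)}} - 2\right) \left(-67\right) = \left(\frac{1}{42 + \frac{9}{4}} - 2\right) \left(-67\right) = \left(\frac{1}{\frac{177}{4}} - 2\right) \left(-67\right) = \left(\frac{4}{177} - 2\right) \left(-67\right) = \left(- \frac{350}{177}\right) \left(-67\right) = \frac{23450}{177}$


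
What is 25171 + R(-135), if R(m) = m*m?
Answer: 43396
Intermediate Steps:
R(m) = m**2
25171 + R(-135) = 25171 + (-135)**2 = 25171 + 18225 = 43396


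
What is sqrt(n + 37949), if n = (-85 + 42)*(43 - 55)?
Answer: 7*sqrt(785) ≈ 196.13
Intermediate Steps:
n = 516 (n = -43*(-12) = 516)
sqrt(n + 37949) = sqrt(516 + 37949) = sqrt(38465) = 7*sqrt(785)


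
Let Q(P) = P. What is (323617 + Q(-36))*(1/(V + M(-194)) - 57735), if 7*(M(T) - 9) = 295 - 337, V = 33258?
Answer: -621380306529554/33261 ≈ -1.8682e+10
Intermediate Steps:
M(T) = 3 (M(T) = 9 + (295 - 337)/7 = 9 + (1/7)*(-42) = 9 - 6 = 3)
(323617 + Q(-36))*(1/(V + M(-194)) - 57735) = (323617 - 36)*(1/(33258 + 3) - 57735) = 323581*(1/33261 - 57735) = 323581*(-1920323834/33261) = -621380306529554/33261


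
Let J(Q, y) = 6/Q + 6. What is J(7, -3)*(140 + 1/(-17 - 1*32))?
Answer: 329232/343 ≈ 959.86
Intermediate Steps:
J(Q, y) = 6 + 6/Q
J(7, -3)*(140 + 1/(-17 - 1*32)) = (6 + 6/7)*(140 + 1/(-17 - 1*32)) = (6 + 6*(⅐))*(140 + 1/(-17 - 32)) = (6 + 6/7)*(140 + 1/(-49)) = 48*(140 - 1/49)/7 = (48/7)*(6859/49) = 329232/343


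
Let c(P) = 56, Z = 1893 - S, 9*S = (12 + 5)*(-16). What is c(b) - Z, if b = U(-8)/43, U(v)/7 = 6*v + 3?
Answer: -16805/9 ≈ -1867.2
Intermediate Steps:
S = -272/9 (S = ((12 + 5)*(-16))/9 = (17*(-16))/9 = (1/9)*(-272) = -272/9 ≈ -30.222)
U(v) = 21 + 42*v (U(v) = 7*(6*v + 3) = 7*(3 + 6*v) = 21 + 42*v)
b = -315/43 (b = (21 + 42*(-8))/43 = (21 - 336)*(1/43) = -315*1/43 = -315/43 ≈ -7.3256)
Z = 17309/9 (Z = 1893 - 1*(-272/9) = 1893 + 272/9 = 17309/9 ≈ 1923.2)
c(b) - Z = 56 - 1*17309/9 = 56 - 17309/9 = -16805/9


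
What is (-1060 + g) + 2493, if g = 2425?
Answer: 3858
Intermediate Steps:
(-1060 + g) + 2493 = (-1060 + 2425) + 2493 = 1365 + 2493 = 3858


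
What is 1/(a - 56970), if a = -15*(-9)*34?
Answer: -1/52380 ≈ -1.9091e-5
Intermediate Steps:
a = 4590 (a = 135*34 = 4590)
1/(a - 56970) = 1/(4590 - 56970) = 1/(-52380) = -1/52380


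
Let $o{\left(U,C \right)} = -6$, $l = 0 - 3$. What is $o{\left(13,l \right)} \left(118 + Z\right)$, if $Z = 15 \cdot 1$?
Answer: $-798$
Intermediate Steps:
$l = -3$
$Z = 15$
$o{\left(13,l \right)} \left(118 + Z\right) = - 6 \left(118 + 15\right) = \left(-6\right) 133 = -798$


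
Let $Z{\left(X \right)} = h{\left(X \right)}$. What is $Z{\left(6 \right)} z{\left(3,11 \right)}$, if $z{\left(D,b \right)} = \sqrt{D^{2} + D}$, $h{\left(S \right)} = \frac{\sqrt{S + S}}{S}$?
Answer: $2$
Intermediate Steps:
$h{\left(S \right)} = \frac{\sqrt{2}}{\sqrt{S}}$ ($h{\left(S \right)} = \frac{\sqrt{2 S}}{S} = \frac{\sqrt{2} \sqrt{S}}{S} = \frac{\sqrt{2}}{\sqrt{S}}$)
$Z{\left(X \right)} = \frac{\sqrt{2}}{\sqrt{X}}$
$z{\left(D,b \right)} = \sqrt{D + D^{2}}$
$Z{\left(6 \right)} z{\left(3,11 \right)} = \frac{\sqrt{2}}{\sqrt{6}} \sqrt{3 \left(1 + 3\right)} = \sqrt{2} \frac{\sqrt{6}}{6} \sqrt{3 \cdot 4} = \frac{\sqrt{3}}{3} \sqrt{12} = \frac{\sqrt{3}}{3} \cdot 2 \sqrt{3} = 2$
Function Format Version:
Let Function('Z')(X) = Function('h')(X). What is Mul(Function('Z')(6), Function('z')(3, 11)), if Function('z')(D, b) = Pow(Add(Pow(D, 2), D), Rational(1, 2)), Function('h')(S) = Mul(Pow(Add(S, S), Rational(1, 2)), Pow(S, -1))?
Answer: 2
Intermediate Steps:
Function('h')(S) = Mul(Pow(2, Rational(1, 2)), Pow(S, Rational(-1, 2))) (Function('h')(S) = Mul(Pow(Mul(2, S), Rational(1, 2)), Pow(S, -1)) = Mul(Mul(Pow(2, Rational(1, 2)), Pow(S, Rational(1, 2))), Pow(S, -1)) = Mul(Pow(2, Rational(1, 2)), Pow(S, Rational(-1, 2))))
Function('Z')(X) = Mul(Pow(2, Rational(1, 2)), Pow(X, Rational(-1, 2)))
Function('z')(D, b) = Pow(Add(D, Pow(D, 2)), Rational(1, 2))
Mul(Function('Z')(6), Function('z')(3, 11)) = Mul(Mul(Pow(2, Rational(1, 2)), Pow(6, Rational(-1, 2))), Pow(Mul(3, Add(1, 3)), Rational(1, 2))) = Mul(Mul(Pow(2, Rational(1, 2)), Mul(Rational(1, 6), Pow(6, Rational(1, 2)))), Pow(Mul(3, 4), Rational(1, 2))) = Mul(Mul(Rational(1, 3), Pow(3, Rational(1, 2))), Pow(12, Rational(1, 2))) = Mul(Mul(Rational(1, 3), Pow(3, Rational(1, 2))), Mul(2, Pow(3, Rational(1, 2)))) = 2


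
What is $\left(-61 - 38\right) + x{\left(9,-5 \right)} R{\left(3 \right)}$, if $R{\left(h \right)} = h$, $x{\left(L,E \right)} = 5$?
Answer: $-84$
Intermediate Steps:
$\left(-61 - 38\right) + x{\left(9,-5 \right)} R{\left(3 \right)} = \left(-61 - 38\right) + 5 \cdot 3 = \left(-61 - 38\right) + 15 = -99 + 15 = -84$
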